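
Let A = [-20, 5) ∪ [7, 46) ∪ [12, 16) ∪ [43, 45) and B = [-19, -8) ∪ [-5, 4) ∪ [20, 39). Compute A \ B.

[-20, -19) ∪ [-8, -5) ∪ [4, 5) ∪ [7, 20) ∪ [39, 46)

A, merged: [-20, 5), [7, 46).
[-20, 5) \ B = [-20, -19), [-8, -5), [4, 5).
[7, 46) \ B = [7, 20), [39, 46).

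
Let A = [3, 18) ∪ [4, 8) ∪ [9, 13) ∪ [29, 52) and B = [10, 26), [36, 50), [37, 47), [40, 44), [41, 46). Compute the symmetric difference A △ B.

A, merged: [3, 18), [29, 52).
B, merged: [10, 26), [36, 50).
A \ B = [3, 10), [29, 36), [50, 52).
B \ A = [18, 26).
Union of the two gives the symmetric difference.

[3, 10) ∪ [18, 26) ∪ [29, 36) ∪ [50, 52)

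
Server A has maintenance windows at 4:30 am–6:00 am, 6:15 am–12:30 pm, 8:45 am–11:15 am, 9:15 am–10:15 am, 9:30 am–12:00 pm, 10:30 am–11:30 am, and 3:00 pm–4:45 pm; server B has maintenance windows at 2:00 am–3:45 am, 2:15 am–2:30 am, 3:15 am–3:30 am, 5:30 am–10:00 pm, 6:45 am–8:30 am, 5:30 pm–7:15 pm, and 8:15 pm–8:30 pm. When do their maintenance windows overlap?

5:30 am–6:00 am, 6:15 am–12:30 pm, 3:00 pm–4:45 pm

Merge the first list: 4:30 am–6:00 am, 6:15 am–12:30 pm, 3:00 pm–4:45 pm.
Merge the second list: 2:00 am–3:45 am, 5:30 am–10:00 pm.
4:30 am–6:00 am ∩ B → 5:30 am–6:00 am.
6:15 am–12:30 pm ∩ B → 6:15 am–12:30 pm.
3:00 pm–4:45 pm ∩ B → 3:00 pm–4:45 pm.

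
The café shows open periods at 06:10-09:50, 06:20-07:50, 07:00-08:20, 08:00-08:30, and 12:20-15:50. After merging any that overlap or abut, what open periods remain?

06:20-07:50 overlaps/touches 06:10-09:50 → extend to 06:10-09:50.
07:00-08:20 overlaps/touches 06:10-09:50 → extend to 06:10-09:50.
08:00-08:30 overlaps/touches 06:10-09:50 → extend to 06:10-09:50.
12:20-15:50 is disjoint → start new block.

06:10-09:50, 12:20-15:50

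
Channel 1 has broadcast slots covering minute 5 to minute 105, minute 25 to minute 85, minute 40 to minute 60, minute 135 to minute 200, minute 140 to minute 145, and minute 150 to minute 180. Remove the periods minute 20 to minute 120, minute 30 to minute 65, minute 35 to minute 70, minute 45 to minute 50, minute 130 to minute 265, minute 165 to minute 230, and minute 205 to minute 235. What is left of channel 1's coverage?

minute 5 to minute 20

Merge the first list: minute 5 to minute 105, minute 135 to minute 200.
Merge the second list: minute 20 to minute 120, minute 130 to minute 265.
minute 5 to minute 105 minus B → minute 5 to minute 20.
minute 135 to minute 200: fully covered by B → removed.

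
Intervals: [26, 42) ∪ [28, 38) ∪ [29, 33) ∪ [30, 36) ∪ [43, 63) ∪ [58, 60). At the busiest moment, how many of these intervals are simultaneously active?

Sweep endpoints in order; track running count of active intervals.
Peak of 4 reached at 30.

4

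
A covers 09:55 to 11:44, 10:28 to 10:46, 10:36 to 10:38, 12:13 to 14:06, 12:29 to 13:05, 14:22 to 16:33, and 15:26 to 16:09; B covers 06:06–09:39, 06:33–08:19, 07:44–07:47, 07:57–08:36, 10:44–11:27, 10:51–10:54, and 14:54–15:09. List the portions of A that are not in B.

A, merged: 09:55–11:44, 12:13–14:06, 14:22–16:33.
B, merged: 06:06–09:39, 10:44–11:27, 14:54–15:09.
09:55–11:44 with B removed leaves 09:55–10:44, 11:27–11:44.
12:13–14:06 is untouched.
14:22–16:33 with B removed leaves 14:22–14:54, 15:09–16:33.

09:55–10:44, 11:27–11:44, 12:13–14:06, 14:22–14:54, 15:09–16:33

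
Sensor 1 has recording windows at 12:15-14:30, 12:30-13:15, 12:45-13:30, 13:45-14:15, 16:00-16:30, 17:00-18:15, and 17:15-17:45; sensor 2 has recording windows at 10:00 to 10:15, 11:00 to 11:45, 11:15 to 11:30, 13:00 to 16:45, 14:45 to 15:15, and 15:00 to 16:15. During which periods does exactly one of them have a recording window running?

10:00–10:15, 11:00–11:45, 12:15–13:00, 14:30–16:00, 16:30–16:45, 17:00–18:15

First set merges to 12:15–14:30, 16:00–16:30, 17:00–18:15.
Second set merges to 10:00–10:15, 11:00–11:45, 13:00–16:45.
Only in the first: 12:15–13:00, 17:00–18:15.
Only in the second: 10:00–10:15, 11:00–11:45, 14:30–16:00, 16:30–16:45.
Together these are the periods covered by exactly one.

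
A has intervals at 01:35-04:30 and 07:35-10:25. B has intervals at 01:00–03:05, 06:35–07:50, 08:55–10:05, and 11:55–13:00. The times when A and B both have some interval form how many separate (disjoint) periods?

3

A ∩ B = 01:35-03:05, 07:35-07:50, 08:55-10:05.
That is 3 disjoint pieces.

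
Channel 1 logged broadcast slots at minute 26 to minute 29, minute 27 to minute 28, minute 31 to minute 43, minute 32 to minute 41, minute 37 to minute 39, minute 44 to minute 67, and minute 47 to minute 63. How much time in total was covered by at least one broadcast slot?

Merged: minute 26 to minute 29, minute 31 to minute 43, minute 44 to minute 67.
Lengths: 3 minutes + 12 minutes + 23 minutes = 38 minutes.

38 minutes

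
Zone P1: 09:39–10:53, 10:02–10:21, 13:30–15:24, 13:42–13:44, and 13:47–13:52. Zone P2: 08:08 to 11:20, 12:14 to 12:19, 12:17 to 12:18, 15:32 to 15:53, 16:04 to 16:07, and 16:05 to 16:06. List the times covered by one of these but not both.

08:08-09:39, 10:53-11:20, 12:14-12:19, 13:30-15:24, 15:32-15:53, 16:04-16:07

A, merged: 09:39-10:53, 13:30-15:24.
B, merged: 08:08-11:20, 12:14-12:19, 15:32-15:53, 16:04-16:07.
A but not B: 13:30-15:24.
B but not A: 08:08-09:39, 10:53-11:20, 12:14-12:19, 15:32-15:53, 16:04-16:07.
Combining gives A △ B.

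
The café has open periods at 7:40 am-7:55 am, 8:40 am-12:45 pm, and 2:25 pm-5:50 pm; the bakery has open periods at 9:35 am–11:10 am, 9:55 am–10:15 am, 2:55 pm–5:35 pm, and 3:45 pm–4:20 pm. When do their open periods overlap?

9:35 am–11:10 am, 2:55 pm–5:35 pm

Second set merges to 9:35 am–11:10 am, 2:55 pm–5:35 pm.
7:40 am–7:55 am: no overlap with the second set.
8:40 am–12:45 pm meets the second set on 9:35 am–11:10 am.
2:25 pm–5:50 pm meets the second set on 2:55 pm–5:35 pm.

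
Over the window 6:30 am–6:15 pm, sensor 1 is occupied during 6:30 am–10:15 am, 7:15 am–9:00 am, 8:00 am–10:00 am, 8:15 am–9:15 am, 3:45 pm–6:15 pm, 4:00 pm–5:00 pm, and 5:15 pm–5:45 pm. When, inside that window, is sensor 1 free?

10:15 am–3:45 pm

After merging, the occupied span is 6:30 am–10:15 am, 3:45 pm–6:15 pm.
Complement within 6:30 am–6:15 pm: 10:15 am–3:45 pm.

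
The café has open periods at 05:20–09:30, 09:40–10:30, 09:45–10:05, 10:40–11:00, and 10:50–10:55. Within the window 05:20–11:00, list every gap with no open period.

09:30–09:40, 10:30–10:40

The merged coverage is 05:20–09:30, 09:40–10:30, 10:40–11:00.
Gaps within 05:20–11:00: 09:30–09:40, 10:30–10:40.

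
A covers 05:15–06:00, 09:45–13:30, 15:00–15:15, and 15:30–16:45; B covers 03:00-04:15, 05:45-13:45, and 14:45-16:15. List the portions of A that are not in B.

05:15-06:00 with B removed leaves 05:15-05:45.
09:45-13:30 lies entirely inside B → drops out.
15:00-15:15 lies entirely inside B → drops out.
15:30-16:45 with B removed leaves 16:15-16:45.

05:15-05:45, 16:15-16:45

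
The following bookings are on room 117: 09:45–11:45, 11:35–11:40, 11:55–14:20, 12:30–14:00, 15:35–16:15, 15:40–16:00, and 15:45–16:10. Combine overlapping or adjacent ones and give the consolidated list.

09:45-11:45, 11:55-14:20, 15:35-16:15

11:35-11:40 overlaps/touches 09:45-11:45 → extend to 09:45-11:45.
11:55-14:20 is disjoint → start new block.
12:30-14:00 overlaps/touches 11:55-14:20 → extend to 11:55-14:20.
15:35-16:15 is disjoint → start new block.
15:40-16:00 overlaps/touches 15:35-16:15 → extend to 15:35-16:15.
15:45-16:10 overlaps/touches 15:35-16:15 → extend to 15:35-16:15.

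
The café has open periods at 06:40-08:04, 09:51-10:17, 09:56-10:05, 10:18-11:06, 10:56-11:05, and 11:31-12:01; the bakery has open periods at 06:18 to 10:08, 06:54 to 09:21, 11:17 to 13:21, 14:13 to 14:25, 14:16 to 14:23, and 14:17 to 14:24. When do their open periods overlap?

First set merges to 06:40–08:04, 09:51–10:17, 10:18–11:06, 11:31–12:01.
Second set merges to 06:18–10:08, 11:17–13:21, 14:13–14:25.
06:40–08:04 overlaps B on 06:40–08:04.
09:51–10:17 overlaps B on 09:51–10:08.
10:18–11:06 falls entirely outside B.
11:31–12:01 overlaps B on 11:31–12:01.

06:40–08:04, 09:51–10:08, 11:31–12:01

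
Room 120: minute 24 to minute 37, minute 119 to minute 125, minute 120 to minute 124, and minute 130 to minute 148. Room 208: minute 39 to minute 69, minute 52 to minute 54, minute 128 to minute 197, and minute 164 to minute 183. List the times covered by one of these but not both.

minute 24 to minute 37, minute 39 to minute 69, minute 119 to minute 125, minute 128 to minute 130, minute 148 to minute 197

First set merges to minute 24 to minute 37, minute 119 to minute 125, minute 130 to minute 148.
Second set merges to minute 39 to minute 69, minute 128 to minute 197.
A but not B: minute 24 to minute 37, minute 119 to minute 125.
B but not A: minute 39 to minute 69, minute 128 to minute 130, minute 148 to minute 197.
Combining gives A △ B.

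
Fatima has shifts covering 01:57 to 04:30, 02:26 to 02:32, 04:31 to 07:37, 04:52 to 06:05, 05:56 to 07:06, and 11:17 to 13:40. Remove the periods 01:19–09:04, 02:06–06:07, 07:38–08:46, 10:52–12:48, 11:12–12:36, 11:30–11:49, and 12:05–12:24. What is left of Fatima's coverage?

A, merged: 01:57–04:30, 04:31–07:37, 11:17–13:40.
B, merged: 01:19–09:04, 10:52–12:48.
01:57–04:30: entirely removed.
04:31–07:37: entirely removed.
11:17–13:40 \ B = 12:48–13:40.

12:48–13:40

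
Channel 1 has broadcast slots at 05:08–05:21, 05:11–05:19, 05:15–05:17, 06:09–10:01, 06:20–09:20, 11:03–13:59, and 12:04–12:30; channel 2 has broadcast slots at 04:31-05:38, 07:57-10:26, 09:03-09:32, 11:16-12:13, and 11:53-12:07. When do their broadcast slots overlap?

First set merges to 05:08–05:21, 06:09–10:01, 11:03–13:59.
Second set merges to 04:31–05:38, 07:57–10:26, 11:16–12:13.
05:08–05:21 overlaps B on 05:08–05:21.
06:09–10:01 overlaps B on 07:57–10:01.
11:03–13:59 overlaps B on 11:16–12:13.

05:08–05:21, 07:57–10:01, 11:16–12:13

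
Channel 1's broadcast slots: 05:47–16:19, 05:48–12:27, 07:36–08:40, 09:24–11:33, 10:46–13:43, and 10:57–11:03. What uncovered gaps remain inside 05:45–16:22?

05:45-05:47, 16:19-16:22

Covered (merged): 05:47-16:19.
Gaps within 05:45-16:22: 05:45-05:47, 16:19-16:22.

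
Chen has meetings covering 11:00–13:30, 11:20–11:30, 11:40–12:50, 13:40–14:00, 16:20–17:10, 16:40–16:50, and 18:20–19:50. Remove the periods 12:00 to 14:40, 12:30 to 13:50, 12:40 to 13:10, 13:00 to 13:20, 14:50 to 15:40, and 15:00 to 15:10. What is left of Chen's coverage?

11:00–12:00, 16:20–17:10, 18:20–19:50

A, merged: 11:00–13:30, 13:40–14:00, 16:20–17:10, 18:20–19:50.
B, merged: 12:00–14:40, 14:50–15:40.
11:00–13:30 \ B = 11:00–12:00.
13:40–14:00: entirely removed.
16:20–17:10: nothing removed.
18:20–19:50: nothing removed.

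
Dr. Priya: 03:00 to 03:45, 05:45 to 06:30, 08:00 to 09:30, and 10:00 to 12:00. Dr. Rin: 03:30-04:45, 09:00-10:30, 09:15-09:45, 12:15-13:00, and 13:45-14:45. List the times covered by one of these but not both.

03:00-03:30, 03:45-04:45, 05:45-06:30, 08:00-09:00, 09:30-10:00, 10:30-12:00, 12:15-13:00, 13:45-14:45

Second set merges to 03:30-04:45, 09:00-10:30, 12:15-13:00, 13:45-14:45.
Only in the first: 03:00-03:30, 05:45-06:30, 08:00-09:00, 10:30-12:00.
Only in the second: 03:45-04:45, 09:30-10:00, 12:15-13:00, 13:45-14:45.
Together these are the periods covered by exactly one.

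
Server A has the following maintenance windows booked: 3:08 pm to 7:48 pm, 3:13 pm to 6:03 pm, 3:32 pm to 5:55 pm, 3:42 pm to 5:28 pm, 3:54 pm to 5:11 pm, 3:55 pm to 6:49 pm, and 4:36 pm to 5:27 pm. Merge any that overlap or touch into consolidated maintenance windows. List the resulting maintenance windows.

3:08 pm–7:48 pm

3:13 pm–6:03 pm overlaps/touches 3:08 pm–7:48 pm → extend to 3:08 pm–7:48 pm.
3:32 pm–5:55 pm overlaps/touches 3:08 pm–7:48 pm → extend to 3:08 pm–7:48 pm.
3:42 pm–5:28 pm overlaps/touches 3:08 pm–7:48 pm → extend to 3:08 pm–7:48 pm.
3:54 pm–5:11 pm overlaps/touches 3:08 pm–7:48 pm → extend to 3:08 pm–7:48 pm.
3:55 pm–6:49 pm overlaps/touches 3:08 pm–7:48 pm → extend to 3:08 pm–7:48 pm.
4:36 pm–5:27 pm overlaps/touches 3:08 pm–7:48 pm → extend to 3:08 pm–7:48 pm.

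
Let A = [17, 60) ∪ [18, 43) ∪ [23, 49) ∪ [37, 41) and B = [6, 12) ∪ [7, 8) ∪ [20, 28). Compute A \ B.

[17, 20) ∪ [28, 60)

First set merges to [17, 60).
Second set merges to [6, 12), [20, 28).
[17, 60) \ B = [17, 20), [28, 60).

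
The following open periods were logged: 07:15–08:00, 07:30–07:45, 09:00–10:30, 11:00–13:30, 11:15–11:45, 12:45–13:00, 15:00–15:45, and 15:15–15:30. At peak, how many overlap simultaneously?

Sweep endpoints in order; track running count of active intervals.
Peak of 2 reached at 07:30.

2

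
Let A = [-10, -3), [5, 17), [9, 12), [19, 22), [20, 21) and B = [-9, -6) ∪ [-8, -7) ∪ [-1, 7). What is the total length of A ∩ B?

A, merged: [-10, -3), [5, 17), [19, 22).
B, merged: [-9, -6), [-1, 7).
A ∩ B = [-9, -6), [5, 7).
Total: 3 + 2 = 5.

5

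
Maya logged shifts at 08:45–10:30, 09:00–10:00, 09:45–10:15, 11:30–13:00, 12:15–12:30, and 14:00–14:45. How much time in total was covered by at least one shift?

4 h

Merged: 08:45–10:30, 11:30–13:00, 14:00–14:45.
Lengths: 1 h 45 min + 1 h 30 min + 45 min = 4 h.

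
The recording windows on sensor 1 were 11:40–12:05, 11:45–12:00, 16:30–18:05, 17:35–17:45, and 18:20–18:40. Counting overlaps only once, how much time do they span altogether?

Merged: 11:40–12:05, 16:30–18:05, 18:20–18:40.
Lengths: 25 min + 1 h 35 min + 20 min = 2 h 20 min.

2 h 20 min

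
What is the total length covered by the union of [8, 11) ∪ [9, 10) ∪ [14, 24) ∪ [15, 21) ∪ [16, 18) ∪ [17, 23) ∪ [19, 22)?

Merged: [8, 11), [14, 24).
Lengths: 3 + 10 = 13.

13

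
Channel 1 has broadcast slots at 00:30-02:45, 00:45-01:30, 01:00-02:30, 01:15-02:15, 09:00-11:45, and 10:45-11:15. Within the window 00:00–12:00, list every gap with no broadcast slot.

00:00-00:30, 02:45-09:00, 11:45-12:00

After merging, the occupied span is 00:30-02:45, 09:00-11:45.
Uncovered inside 00:00-12:00: 00:00-00:30, 02:45-09:00, 11:45-12:00.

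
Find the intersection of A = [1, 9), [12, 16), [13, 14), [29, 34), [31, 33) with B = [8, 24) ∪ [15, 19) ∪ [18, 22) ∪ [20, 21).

Merge the first list: [1, 9), [12, 16), [29, 34).
Merge the second list: [8, 24).
[1, 9) overlaps B on [8, 9).
[12, 16) overlaps B on [12, 16).
[29, 34) falls entirely outside B.

[8, 9) ∪ [12, 16)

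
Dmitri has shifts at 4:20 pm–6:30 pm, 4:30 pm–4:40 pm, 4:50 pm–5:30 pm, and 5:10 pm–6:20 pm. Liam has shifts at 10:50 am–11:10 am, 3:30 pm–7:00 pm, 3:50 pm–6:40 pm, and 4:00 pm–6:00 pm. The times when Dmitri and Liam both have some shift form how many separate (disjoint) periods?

A, merged: 4:20 pm–6:30 pm.
B, merged: 10:50 am–11:10 am, 3:30 pm–7:00 pm.
A ∩ B = 4:20 pm–6:30 pm.
That is 1 disjoint piece.

1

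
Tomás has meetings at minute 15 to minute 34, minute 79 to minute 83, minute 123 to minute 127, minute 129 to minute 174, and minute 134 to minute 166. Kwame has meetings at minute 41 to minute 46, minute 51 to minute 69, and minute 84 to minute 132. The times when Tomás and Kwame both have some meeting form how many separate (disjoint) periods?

2

First set merges to minute 15 to minute 34, minute 79 to minute 83, minute 123 to minute 127, minute 129 to minute 174.
A ∩ B = minute 123 to minute 127, minute 129 to minute 132.
That is 2 disjoint pieces.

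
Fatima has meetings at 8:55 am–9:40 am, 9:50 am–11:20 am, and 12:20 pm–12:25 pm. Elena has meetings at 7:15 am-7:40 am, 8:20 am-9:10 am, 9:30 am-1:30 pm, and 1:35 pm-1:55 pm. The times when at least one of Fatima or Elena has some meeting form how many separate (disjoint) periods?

3

A ∪ B = 7:15 am-7:40 am, 8:20 am-1:30 pm, 1:35 pm-1:55 pm.
That is 3 disjoint pieces.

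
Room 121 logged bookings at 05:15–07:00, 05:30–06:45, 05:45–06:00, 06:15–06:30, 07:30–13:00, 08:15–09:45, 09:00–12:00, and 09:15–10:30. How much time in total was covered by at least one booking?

Merged: 05:15-07:00, 07:30-13:00.
Lengths: 1 h 45 min + 5 h 30 min = 7 h 15 min.

7 h 15 min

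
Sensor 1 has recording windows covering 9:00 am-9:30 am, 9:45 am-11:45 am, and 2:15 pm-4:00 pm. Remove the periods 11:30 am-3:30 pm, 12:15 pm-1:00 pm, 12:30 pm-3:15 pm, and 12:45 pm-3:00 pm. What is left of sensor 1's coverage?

B, merged: 11:30 am–3:30 pm.
9:00 am–9:30 am: nothing removed.
9:45 am–11:45 am \ B = 9:45 am–11:30 am.
2:15 pm–4:00 pm \ B = 3:30 pm–4:00 pm.

9:00 am–9:30 am, 9:45 am–11:30 am, 3:30 pm–4:00 pm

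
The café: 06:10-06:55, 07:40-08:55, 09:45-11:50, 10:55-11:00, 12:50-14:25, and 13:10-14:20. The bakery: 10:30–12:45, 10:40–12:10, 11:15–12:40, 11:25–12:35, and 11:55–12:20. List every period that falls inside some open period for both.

10:30-11:50

A, merged: 06:10-06:55, 07:40-08:55, 09:45-11:50, 12:50-14:25.
B, merged: 10:30-12:45.
06:10-06:55 meets no B interval.
07:40-08:55 meets no B interval.
09:45-11:50 ∩ B → 10:30-11:50.
12:50-14:25 meets no B interval.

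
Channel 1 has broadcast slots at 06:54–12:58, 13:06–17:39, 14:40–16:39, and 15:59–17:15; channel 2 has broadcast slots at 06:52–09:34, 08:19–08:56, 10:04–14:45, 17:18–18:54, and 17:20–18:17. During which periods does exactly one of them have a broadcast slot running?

A, merged: 06:54-12:58, 13:06-17:39.
B, merged: 06:52-09:34, 10:04-14:45, 17:18-18:54.
A \ B = 09:34-10:04, 14:45-17:18.
B \ A = 06:52-06:54, 12:58-13:06, 17:39-18:54.
Union of the two gives the symmetric difference.

06:52-06:54, 09:34-10:04, 12:58-13:06, 14:45-17:18, 17:39-18:54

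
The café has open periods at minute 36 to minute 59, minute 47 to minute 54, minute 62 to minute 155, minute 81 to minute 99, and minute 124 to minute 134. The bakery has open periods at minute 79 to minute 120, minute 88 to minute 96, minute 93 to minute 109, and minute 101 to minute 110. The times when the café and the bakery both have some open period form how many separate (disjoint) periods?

A, merged: minute 36 to minute 59, minute 62 to minute 155.
B, merged: minute 79 to minute 120.
A ∩ B = minute 79 to minute 120.
That is 1 disjoint piece.

1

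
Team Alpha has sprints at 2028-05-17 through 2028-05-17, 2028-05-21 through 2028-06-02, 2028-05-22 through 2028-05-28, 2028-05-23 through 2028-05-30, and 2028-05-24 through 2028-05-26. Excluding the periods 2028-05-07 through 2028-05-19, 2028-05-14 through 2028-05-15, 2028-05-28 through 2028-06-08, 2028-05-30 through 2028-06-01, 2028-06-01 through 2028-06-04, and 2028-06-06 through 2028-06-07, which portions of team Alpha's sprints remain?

First set merges to 2028-05-17 through 2028-05-17, 2028-05-21 through 2028-06-02.
Second set merges to 2028-05-07 through 2028-05-19, 2028-05-28 through 2028-06-08.
2028-05-17 through 2028-05-17: entirely removed.
2028-05-21 through 2028-06-02 \ B = 2028-05-21 through 2028-05-27.

2028-05-21 through 2028-05-27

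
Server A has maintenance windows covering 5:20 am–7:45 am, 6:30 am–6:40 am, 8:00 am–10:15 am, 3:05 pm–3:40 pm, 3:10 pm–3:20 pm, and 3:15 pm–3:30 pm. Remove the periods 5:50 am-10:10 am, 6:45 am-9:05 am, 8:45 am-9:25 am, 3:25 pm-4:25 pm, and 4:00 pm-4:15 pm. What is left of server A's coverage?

5:20 am-5:50 am, 10:10 am-10:15 am, 3:05 pm-3:25 pm

Merge the first list: 5:20 am-7:45 am, 8:00 am-10:15 am, 3:05 pm-3:40 pm.
Merge the second list: 5:50 am-10:10 am, 3:25 pm-4:25 pm.
5:20 am-7:45 am minus B → 5:20 am-5:50 am.
8:00 am-10:15 am minus B → 10:10 am-10:15 am.
3:05 pm-3:40 pm minus B → 3:05 pm-3:25 pm.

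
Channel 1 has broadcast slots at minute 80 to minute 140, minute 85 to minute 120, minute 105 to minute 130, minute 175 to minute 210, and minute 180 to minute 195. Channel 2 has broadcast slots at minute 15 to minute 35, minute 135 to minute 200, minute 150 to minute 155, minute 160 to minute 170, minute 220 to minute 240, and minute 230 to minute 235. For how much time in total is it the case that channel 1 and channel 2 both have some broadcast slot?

30 minutes

Merge the first list: minute 80 to minute 140, minute 175 to minute 210.
Merge the second list: minute 15 to minute 35, minute 135 to minute 200, minute 220 to minute 240.
A ∩ B = minute 135 to minute 140, minute 175 to minute 200.
Total: 5 minutes + 25 minutes = 30 minutes.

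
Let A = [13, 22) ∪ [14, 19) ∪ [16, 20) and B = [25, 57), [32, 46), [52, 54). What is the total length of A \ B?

9

Merge the first list: [13, 22).
Merge the second list: [25, 57).
A \ B = [13, 22).
Total: 9.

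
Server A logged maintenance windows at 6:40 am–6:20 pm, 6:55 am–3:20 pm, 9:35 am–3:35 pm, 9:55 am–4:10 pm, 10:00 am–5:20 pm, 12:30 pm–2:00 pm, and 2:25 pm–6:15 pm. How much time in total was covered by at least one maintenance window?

Merged: 6:40 am–6:20 pm.
Length: 11 h 40 min.

11 h 40 min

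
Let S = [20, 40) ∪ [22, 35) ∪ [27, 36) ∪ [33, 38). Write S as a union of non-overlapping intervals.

[20, 40)

[22, 35) overlaps/touches [20, 40) → extend to [20, 40).
[27, 36) overlaps/touches [20, 40) → extend to [20, 40).
[33, 38) overlaps/touches [20, 40) → extend to [20, 40).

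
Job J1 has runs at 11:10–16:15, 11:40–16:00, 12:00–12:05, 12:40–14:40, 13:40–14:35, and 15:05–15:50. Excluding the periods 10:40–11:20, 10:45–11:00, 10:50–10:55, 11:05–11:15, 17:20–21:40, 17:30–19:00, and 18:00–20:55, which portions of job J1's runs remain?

A, merged: 11:10-16:15.
B, merged: 10:40-11:20, 17:20-21:40.
11:10-16:15 with B removed leaves 11:20-16:15.

11:20-16:15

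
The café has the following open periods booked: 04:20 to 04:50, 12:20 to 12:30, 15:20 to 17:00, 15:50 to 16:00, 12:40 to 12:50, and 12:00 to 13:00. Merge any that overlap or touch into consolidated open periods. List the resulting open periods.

04:20–04:50, 12:00–13:00, 15:20–17:00

Sort by start: 04:20–04:50, 12:00–13:00, 12:20–12:30, 12:40–12:50, 15:20–17:00, 15:50–16:00.
12:00–13:00 is disjoint → start new block.
12:20–12:30 overlaps/touches 12:00–13:00 → extend to 12:00–13:00.
12:40–12:50 overlaps/touches 12:00–13:00 → extend to 12:00–13:00.
15:20–17:00 is disjoint → start new block.
15:50–16:00 overlaps/touches 15:20–17:00 → extend to 15:20–17:00.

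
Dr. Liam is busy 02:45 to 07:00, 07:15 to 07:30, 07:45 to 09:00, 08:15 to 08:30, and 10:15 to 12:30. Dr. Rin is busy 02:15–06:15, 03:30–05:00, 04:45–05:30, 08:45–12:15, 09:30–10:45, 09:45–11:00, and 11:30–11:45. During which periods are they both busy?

A, merged: 02:45-07:00, 07:15-07:30, 07:45-09:00, 10:15-12:30.
B, merged: 02:15-06:15, 08:45-12:15.
02:45-07:00 meets the second set on 02:45-06:15.
07:15-07:30: no overlap with the second set.
07:45-09:00 meets the second set on 08:45-09:00.
10:15-12:30 meets the second set on 10:15-12:15.

02:45-06:15, 08:45-09:00, 10:15-12:15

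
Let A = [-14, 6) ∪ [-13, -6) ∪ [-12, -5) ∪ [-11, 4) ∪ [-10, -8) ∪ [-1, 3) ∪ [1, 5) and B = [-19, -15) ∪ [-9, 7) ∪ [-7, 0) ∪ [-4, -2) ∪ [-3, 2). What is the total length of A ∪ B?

25

First set merges to [-14, 6).
Second set merges to [-19, -15), [-9, 7).
A ∪ B = [-19, -15), [-14, 7).
Total: 4 + 21 = 25.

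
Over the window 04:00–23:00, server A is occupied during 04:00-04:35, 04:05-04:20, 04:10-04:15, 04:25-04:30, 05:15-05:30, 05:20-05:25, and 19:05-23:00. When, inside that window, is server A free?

After merging, the occupied span is 04:00–04:35, 05:15–05:30, 19:05–23:00.
Complement within 04:00–23:00: 04:35–05:15, 05:30–19:05.

04:35–05:15, 05:30–19:05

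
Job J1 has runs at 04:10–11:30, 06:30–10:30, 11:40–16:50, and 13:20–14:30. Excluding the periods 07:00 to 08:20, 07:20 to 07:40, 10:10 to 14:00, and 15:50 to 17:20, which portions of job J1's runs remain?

04:10–07:00, 08:20–10:10, 14:00–15:50

Merge the first list: 04:10–11:30, 11:40–16:50.
Merge the second list: 07:00–08:20, 10:10–14:00, 15:50–17:20.
04:10–11:30 with B removed leaves 04:10–07:00, 08:20–10:10.
11:40–16:50 with B removed leaves 14:00–15:50.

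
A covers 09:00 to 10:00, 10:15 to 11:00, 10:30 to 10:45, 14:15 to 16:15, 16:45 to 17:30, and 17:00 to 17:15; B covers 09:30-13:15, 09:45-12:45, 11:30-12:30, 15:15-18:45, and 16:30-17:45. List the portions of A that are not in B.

09:00-09:30, 14:15-15:15

Merge the first list: 09:00-10:00, 10:15-11:00, 14:15-16:15, 16:45-17:30.
Merge the second list: 09:30-13:15, 15:15-18:45.
09:00-10:00 with B removed leaves 09:00-09:30.
10:15-11:00 lies entirely inside B → drops out.
14:15-16:15 with B removed leaves 14:15-15:15.
16:45-17:30 lies entirely inside B → drops out.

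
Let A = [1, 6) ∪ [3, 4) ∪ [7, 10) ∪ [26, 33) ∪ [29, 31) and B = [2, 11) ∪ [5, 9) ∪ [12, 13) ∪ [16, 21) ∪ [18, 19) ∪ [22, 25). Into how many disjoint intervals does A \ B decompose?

First set merges to [1, 6), [7, 10), [26, 33).
Second set merges to [2, 11), [12, 13), [16, 21), [22, 25).
A \ B = [1, 2), [26, 33).
That is 2 disjoint pieces.

2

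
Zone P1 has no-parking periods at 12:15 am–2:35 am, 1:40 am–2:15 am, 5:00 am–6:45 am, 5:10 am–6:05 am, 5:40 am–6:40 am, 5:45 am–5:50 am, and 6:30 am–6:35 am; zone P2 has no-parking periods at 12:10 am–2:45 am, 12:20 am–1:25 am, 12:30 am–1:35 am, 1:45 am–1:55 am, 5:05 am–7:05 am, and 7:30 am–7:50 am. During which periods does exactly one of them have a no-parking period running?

12:10 am-12:15 am, 2:35 am-2:45 am, 5:00 am-5:05 am, 6:45 am-7:05 am, 7:30 am-7:50 am

Merge the first list: 12:15 am-2:35 am, 5:00 am-6:45 am.
Merge the second list: 12:10 am-2:45 am, 5:05 am-7:05 am, 7:30 am-7:50 am.
A but not B: 5:00 am-5:05 am.
B but not A: 12:10 am-12:15 am, 2:35 am-2:45 am, 6:45 am-7:05 am, 7:30 am-7:50 am.
Combining gives A △ B.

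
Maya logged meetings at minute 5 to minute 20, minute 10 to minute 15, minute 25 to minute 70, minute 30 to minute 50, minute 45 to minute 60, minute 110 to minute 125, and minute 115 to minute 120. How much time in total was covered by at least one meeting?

Merged: minute 5 to minute 20, minute 25 to minute 70, minute 110 to minute 125.
Lengths: 15 minutes + 45 minutes + 15 minutes = 75 minutes.

75 minutes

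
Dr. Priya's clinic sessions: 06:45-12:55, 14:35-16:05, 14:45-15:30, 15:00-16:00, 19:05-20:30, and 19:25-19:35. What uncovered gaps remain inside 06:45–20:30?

12:55-14:35, 16:05-19:05

The merged coverage is 06:45-12:55, 14:35-16:05, 19:05-20:30.
Complement within 06:45-20:30: 12:55-14:35, 16:05-19:05.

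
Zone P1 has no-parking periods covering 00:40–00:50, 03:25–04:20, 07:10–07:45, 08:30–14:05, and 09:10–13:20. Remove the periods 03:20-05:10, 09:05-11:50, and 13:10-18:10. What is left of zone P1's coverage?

00:40–00:50, 07:10–07:45, 08:30–09:05, 11:50–13:10

A, merged: 00:40–00:50, 03:25–04:20, 07:10–07:45, 08:30–14:05.
00:40–00:50 is untouched.
03:25–04:20 lies entirely inside B → drops out.
07:10–07:45 is untouched.
08:30–14:05 with B removed leaves 08:30–09:05, 11:50–13:10.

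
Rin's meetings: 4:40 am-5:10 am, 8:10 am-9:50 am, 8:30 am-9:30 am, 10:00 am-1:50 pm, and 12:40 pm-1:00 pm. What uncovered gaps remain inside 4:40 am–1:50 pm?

5:10 am-8:10 am, 9:50 am-10:00 am

After merging, the occupied span is 4:40 am-5:10 am, 8:10 am-9:50 am, 10:00 am-1:50 pm.
Uncovered inside 4:40 am-1:50 pm: 5:10 am-8:10 am, 9:50 am-10:00 am.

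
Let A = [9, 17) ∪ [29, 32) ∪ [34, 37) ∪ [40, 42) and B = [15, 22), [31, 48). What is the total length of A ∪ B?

32

A ∪ B = [9, 22), [29, 48).
Total: 13 + 19 = 32.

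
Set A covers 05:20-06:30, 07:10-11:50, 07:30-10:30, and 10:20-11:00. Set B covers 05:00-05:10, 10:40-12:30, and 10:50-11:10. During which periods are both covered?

A, merged: 05:20–06:30, 07:10–11:50.
B, merged: 05:00–05:10, 10:40–12:30.
05:20–06:30: no overlap with the second set.
07:10–11:50 meets the second set on 10:40–11:50.

10:40–11:50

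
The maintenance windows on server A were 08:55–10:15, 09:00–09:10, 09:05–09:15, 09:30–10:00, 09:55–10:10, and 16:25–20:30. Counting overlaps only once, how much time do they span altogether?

Merged: 08:55-10:15, 16:25-20:30.
Lengths: 1 h 20 min + 4 h 5 min = 5 h 25 min.

5 h 25 min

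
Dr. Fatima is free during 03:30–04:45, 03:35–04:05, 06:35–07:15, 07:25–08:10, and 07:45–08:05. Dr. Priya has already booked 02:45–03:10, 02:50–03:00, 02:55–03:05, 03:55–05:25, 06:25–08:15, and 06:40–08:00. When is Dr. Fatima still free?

First set merges to 03:30–04:45, 06:35–07:15, 07:25–08:10.
Second set merges to 02:45–03:10, 03:55–05:25, 06:25–08:15.
03:30–04:45 with B removed leaves 03:30–03:55.
06:35–07:15 lies entirely inside B → drops out.
07:25–08:10 lies entirely inside B → drops out.

03:30–03:55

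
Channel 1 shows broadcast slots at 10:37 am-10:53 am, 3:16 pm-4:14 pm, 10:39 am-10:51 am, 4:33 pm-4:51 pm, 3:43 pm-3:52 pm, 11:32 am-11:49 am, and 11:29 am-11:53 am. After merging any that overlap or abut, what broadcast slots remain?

Sort by start: 10:37 am-10:53 am, 10:39 am-10:51 am, 11:29 am-11:53 am, 11:32 am-11:49 am, 3:16 pm-4:14 pm, 3:43 pm-3:52 pm, 4:33 pm-4:51 pm.
10:39 am-10:51 am overlaps/touches 10:37 am-10:53 am → extend to 10:37 am-10:53 am.
11:29 am-11:53 am is disjoint → start new block.
11:32 am-11:49 am overlaps/touches 11:29 am-11:53 am → extend to 11:29 am-11:53 am.
3:16 pm-4:14 pm is disjoint → start new block.
3:43 pm-3:52 pm overlaps/touches 3:16 pm-4:14 pm → extend to 3:16 pm-4:14 pm.
4:33 pm-4:51 pm is disjoint → start new block.

10:37 am-10:53 am, 11:29 am-11:53 am, 3:16 pm-4:14 pm, 4:33 pm-4:51 pm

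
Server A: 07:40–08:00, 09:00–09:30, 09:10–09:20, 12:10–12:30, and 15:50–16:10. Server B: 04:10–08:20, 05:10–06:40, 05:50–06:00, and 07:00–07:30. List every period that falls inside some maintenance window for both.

07:40–08:00

Merge the first list: 07:40–08:00, 09:00–09:30, 12:10–12:30, 15:50–16:10.
Merge the second list: 04:10–08:20.
07:40–08:00 ∩ B → 07:40–08:00.
09:00–09:30 meets no B interval.
12:10–12:30 meets no B interval.
15:50–16:10 meets no B interval.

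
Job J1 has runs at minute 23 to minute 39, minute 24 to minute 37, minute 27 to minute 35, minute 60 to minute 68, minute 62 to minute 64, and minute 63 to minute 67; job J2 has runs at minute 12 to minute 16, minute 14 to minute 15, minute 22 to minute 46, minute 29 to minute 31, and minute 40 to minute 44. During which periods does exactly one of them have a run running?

minute 12 to minute 16, minute 22 to minute 23, minute 39 to minute 46, minute 60 to minute 68

A, merged: minute 23 to minute 39, minute 60 to minute 68.
B, merged: minute 12 to minute 16, minute 22 to minute 46.
A but not B: minute 60 to minute 68.
B but not A: minute 12 to minute 16, minute 22 to minute 23, minute 39 to minute 46.
Combining gives A △ B.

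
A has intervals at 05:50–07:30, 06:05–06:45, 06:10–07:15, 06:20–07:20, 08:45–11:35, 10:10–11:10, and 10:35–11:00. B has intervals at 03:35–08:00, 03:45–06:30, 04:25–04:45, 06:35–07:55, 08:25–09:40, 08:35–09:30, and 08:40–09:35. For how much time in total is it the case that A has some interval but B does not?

First set merges to 05:50–07:30, 08:45–11:35.
Second set merges to 03:35–08:00, 08:25–09:40.
A \ B = 09:40–11:35.
Total: 1 h 55 min.

1 h 55 min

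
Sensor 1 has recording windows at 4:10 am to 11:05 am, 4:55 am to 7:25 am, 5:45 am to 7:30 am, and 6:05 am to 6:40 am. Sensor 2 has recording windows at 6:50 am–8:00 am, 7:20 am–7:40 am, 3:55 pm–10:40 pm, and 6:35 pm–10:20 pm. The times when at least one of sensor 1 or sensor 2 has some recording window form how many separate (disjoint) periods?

2

Merge the first list: 4:10 am–11:05 am.
Merge the second list: 6:50 am–8:00 am, 3:55 pm–10:40 pm.
A ∪ B = 4:10 am–11:05 am, 3:55 pm–10:40 pm.
That is 2 disjoint pieces.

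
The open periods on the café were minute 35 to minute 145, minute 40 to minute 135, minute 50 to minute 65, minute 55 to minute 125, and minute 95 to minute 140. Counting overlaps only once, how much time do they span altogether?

110 minutes

Merged: minute 35 to minute 145.
Length: 110 minutes.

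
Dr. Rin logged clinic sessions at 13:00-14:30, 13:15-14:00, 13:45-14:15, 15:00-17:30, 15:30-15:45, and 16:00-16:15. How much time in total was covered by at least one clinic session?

4 h

Merged: 13:00-14:30, 15:00-17:30.
Lengths: 1 h 30 min + 2 h 30 min = 4 h.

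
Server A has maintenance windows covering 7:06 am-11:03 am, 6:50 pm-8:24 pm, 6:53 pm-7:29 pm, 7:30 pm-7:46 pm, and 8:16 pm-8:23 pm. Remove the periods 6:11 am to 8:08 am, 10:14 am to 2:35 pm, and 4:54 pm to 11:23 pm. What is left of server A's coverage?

8:08 am–10:14 am

First set merges to 7:06 am–11:03 am, 6:50 pm–8:24 pm.
7:06 am–11:03 am \ B = 8:08 am–10:14 am.
6:50 pm–8:24 pm: entirely removed.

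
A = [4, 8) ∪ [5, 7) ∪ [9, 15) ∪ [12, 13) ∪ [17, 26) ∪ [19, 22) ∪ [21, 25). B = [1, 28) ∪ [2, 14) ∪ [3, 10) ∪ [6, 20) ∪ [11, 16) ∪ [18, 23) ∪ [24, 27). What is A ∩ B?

[4, 8) ∪ [9, 15) ∪ [17, 26)

A, merged: [4, 8), [9, 15), [17, 26).
B, merged: [1, 28).
[4, 8) meets the second set on [4, 8).
[9, 15) meets the second set on [9, 15).
[17, 26) meets the second set on [17, 26).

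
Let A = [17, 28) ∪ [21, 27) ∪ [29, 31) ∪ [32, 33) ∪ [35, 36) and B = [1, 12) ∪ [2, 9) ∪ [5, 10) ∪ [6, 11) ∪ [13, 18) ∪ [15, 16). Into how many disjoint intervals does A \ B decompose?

First set merges to [17, 28), [29, 31), [32, 33), [35, 36).
Second set merges to [1, 12), [13, 18).
A \ B = [18, 28), [29, 31), [32, 33), [35, 36).
That is 4 disjoint pieces.

4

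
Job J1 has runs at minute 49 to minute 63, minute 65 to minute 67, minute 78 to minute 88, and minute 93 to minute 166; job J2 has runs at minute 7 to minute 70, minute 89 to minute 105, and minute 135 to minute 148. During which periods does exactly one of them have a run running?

minute 7 to minute 49, minute 63 to minute 65, minute 67 to minute 70, minute 78 to minute 88, minute 89 to minute 93, minute 105 to minute 135, minute 148 to minute 166

A but not B: minute 78 to minute 88, minute 105 to minute 135, minute 148 to minute 166.
B but not A: minute 7 to minute 49, minute 63 to minute 65, minute 67 to minute 70, minute 89 to minute 93.
Combining gives A △ B.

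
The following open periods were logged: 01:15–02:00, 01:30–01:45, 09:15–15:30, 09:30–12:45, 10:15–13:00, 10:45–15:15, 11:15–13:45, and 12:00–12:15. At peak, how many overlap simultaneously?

6

Walk the sorted start/end points keeping a running depth.
The depth first hits 6 at 12:00.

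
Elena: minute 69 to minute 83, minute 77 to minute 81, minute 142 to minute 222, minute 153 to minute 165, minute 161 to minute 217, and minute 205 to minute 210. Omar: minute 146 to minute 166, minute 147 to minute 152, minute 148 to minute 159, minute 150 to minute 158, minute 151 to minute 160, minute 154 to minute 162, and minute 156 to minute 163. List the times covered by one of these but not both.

minute 69 to minute 83, minute 142 to minute 146, minute 166 to minute 222

A, merged: minute 69 to minute 83, minute 142 to minute 222.
B, merged: minute 146 to minute 166.
A but not B: minute 69 to minute 83, minute 142 to minute 146, minute 166 to minute 222.
B but not A: none.
Combining gives A △ B.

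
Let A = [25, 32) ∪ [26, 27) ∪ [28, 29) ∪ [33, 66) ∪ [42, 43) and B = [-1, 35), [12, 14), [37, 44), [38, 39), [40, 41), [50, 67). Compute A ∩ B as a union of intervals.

First set merges to [25, 32), [33, 66).
Second set merges to [-1, 35), [37, 44), [50, 67).
[25, 32) ∩ B → [25, 32).
[33, 66) ∩ B → [33, 35), [37, 44), [50, 66).

[25, 32) ∪ [33, 35) ∪ [37, 44) ∪ [50, 66)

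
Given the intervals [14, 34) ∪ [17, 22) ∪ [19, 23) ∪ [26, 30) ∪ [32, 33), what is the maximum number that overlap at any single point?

Walk the sorted start/end points keeping a running depth.
The depth first hits 3 at 19.

3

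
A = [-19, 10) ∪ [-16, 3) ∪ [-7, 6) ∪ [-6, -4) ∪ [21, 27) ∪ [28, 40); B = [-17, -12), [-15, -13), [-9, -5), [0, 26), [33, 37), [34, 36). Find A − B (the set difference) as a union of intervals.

[-19, -17) ∪ [-12, -9) ∪ [-5, 0) ∪ [26, 27) ∪ [28, 33) ∪ [37, 40)

A, merged: [-19, 10), [21, 27), [28, 40).
B, merged: [-17, -12), [-9, -5), [0, 26), [33, 37).
[-19, 10) \ B = [-19, -17), [-12, -9), [-5, 0).
[21, 27) \ B = [26, 27).
[28, 40) \ B = [28, 33), [37, 40).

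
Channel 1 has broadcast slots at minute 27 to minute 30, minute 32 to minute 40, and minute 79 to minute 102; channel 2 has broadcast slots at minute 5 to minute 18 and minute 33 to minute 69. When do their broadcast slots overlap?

minute 27 to minute 30: no overlap with the second set.
minute 32 to minute 40 meets the second set on minute 33 to minute 40.
minute 79 to minute 102: no overlap with the second set.

minute 33 to minute 40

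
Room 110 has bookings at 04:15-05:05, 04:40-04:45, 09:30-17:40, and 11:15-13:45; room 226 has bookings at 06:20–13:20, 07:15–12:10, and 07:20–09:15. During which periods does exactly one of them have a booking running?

Merge the first list: 04:15–05:05, 09:30–17:40.
Merge the second list: 06:20–13:20.
A but not B: 04:15–05:05, 13:20–17:40.
B but not A: 06:20–09:30.
Combining gives A △ B.

04:15–05:05, 06:20–09:30, 13:20–17:40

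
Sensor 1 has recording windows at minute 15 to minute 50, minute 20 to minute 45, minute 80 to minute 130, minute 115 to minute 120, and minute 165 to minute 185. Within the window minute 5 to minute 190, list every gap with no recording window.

Covered (merged): minute 15 to minute 50, minute 80 to minute 130, minute 165 to minute 185.
Uncovered inside minute 5 to minute 190: minute 5 to minute 15, minute 50 to minute 80, minute 130 to minute 165, minute 185 to minute 190.

minute 5 to minute 15, minute 50 to minute 80, minute 130 to minute 165, minute 185 to minute 190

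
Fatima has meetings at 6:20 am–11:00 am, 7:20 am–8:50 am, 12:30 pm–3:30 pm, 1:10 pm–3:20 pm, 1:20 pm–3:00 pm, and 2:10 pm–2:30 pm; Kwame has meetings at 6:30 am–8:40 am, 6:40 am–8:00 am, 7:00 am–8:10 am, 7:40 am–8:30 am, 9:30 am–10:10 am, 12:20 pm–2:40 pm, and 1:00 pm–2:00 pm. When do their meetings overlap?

6:30 am–8:40 am, 9:30 am–10:10 am, 12:30 pm–2:40 pm

A, merged: 6:20 am–11:00 am, 12:30 pm–3:30 pm.
B, merged: 6:30 am–8:40 am, 9:30 am–10:10 am, 12:20 pm–2:40 pm.
6:20 am–11:00 am overlaps B on 6:30 am–8:40 am, 9:30 am–10:10 am.
12:30 pm–3:30 pm overlaps B on 12:30 pm–2:40 pm.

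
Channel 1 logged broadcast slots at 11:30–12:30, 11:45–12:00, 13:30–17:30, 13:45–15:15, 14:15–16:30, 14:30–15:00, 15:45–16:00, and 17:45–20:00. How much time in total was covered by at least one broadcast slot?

Merged: 11:30-12:30, 13:30-17:30, 17:45-20:00.
Lengths: 1 h + 4 h + 2 h 15 min = 7 h 15 min.

7 h 15 min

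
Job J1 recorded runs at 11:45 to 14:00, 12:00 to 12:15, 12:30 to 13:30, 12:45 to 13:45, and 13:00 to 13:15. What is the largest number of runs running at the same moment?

4

Sweep endpoints in order; track running count of active intervals.
Peak of 4 reached at 13:00.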